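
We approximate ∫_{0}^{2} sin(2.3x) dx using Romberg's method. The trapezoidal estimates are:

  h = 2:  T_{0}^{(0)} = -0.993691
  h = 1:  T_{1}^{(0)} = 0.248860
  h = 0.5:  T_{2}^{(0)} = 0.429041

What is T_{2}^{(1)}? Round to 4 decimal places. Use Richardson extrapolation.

T_{2}^{(1)} = (4·0.429041 − 0.248860) / 3 = 0.489101

0.4891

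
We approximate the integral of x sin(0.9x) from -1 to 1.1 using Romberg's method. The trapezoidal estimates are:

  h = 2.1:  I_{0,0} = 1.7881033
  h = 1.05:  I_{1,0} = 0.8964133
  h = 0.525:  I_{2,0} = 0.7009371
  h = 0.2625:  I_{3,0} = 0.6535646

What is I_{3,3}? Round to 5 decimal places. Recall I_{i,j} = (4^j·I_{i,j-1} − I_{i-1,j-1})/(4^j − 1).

Richardson extrapolation on the trapezoidal column (denominator 4−1=3):
I_{1,1} = (4·0.8964133 − 1.7881033) / 3 = 0.5991833
I_{2,1} = 0.7009371 + (0.7009371 − 0.8964133)/3 = 0.6357784
I_{3,1} = 0.6535646 + (0.6535646 − 0.7009371)/3 = 0.6377738
I_{2,2} = 0.6357784 + (0.6357784 − 0.5991833)/15 = 0.6382181
I_{3,2} = (16·0.6377738 − 0.6357784) / 15 = 0.6379068
I_{3,3} = 0.6379068 + (0.6379068 − 0.6382181)/63 = 0.6379019

0.63790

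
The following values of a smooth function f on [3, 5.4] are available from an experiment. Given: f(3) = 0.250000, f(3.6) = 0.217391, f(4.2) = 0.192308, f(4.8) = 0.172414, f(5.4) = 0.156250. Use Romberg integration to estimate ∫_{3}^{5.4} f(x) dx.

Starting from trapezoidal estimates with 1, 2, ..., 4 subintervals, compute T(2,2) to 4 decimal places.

0.4700

T(0,0) (trapezoid, 1 panel, h=2.4000): 0.487500
T(1,0) (trapezoid, 2 panels, h=1.2000): 0.474520
T(2,0) (trapezoid, 4 panels, h=0.6000): 0.471143
T(1,1) = 0.474520 + (0.474520 − 0.487500)/3 = 0.470193
T(2,1) = 0.471143 + (0.471143 − 0.474520)/3 = 0.470017
T(2,2) = 0.470017 + (0.470017 − 0.470193)/15 = 0.470005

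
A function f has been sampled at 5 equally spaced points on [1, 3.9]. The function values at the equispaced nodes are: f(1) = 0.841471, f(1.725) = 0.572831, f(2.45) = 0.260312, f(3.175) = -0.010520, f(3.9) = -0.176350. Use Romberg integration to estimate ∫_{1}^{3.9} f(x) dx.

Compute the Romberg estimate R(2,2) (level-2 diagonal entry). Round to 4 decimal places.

0.8305

R(0,0) (trapezoid, 1 panel, h=2.9000): 0.964425
R(1,0) (trapezoid, 2 panels, h=1.4500): 0.859665
R(2,0) (trapezoid, 4 panels, h=0.7250): 0.837508
R(1,1) = 0.859665 + (0.859665 − 0.964425)/3 = 0.824745
R(2,1) = 0.837508 + (0.837508 − 0.859665)/3 = 0.830122
R(2,2) = 0.830122 + (0.830122 − 0.824745)/15 = 0.830480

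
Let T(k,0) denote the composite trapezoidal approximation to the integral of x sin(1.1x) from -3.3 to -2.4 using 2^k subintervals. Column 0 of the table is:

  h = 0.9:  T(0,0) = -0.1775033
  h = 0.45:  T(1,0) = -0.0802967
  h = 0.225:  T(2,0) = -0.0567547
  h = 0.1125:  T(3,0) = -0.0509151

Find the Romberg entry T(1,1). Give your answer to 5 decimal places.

Richardson extrapolation on the trapezoidal column (denominator 4−1=3):
T(1,1) = -0.0802967 + (-0.0802967 − (-0.1775033))/3 = -0.0478945
(Column j=1 coincides with Simpson's rule on the same nodes.)

-0.04789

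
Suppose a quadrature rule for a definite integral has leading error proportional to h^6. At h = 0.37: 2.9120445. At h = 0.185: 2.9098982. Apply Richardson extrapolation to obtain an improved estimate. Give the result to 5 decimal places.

2.90986

Extrapolated value = (64·A(h/2) − A(h)) / (64 − 1)
= (64·2.9098982 − 2.9120445) / 63
= 183.3214403 / 63 = 2.9098641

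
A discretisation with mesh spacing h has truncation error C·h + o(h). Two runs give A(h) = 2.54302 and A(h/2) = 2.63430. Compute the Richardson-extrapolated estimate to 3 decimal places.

Extrapolated value = (2·A(h/2) − A(h)) / (2 − 1)
= (2·2.63430 − 2.54302) / 1
= 2.72558 / 1 = 2.72558

2.726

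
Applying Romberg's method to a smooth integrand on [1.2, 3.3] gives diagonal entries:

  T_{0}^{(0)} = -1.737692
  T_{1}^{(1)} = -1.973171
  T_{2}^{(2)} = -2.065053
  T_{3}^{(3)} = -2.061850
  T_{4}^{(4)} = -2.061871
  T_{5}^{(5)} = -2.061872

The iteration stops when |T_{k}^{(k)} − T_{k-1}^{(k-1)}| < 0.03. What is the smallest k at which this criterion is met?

k = 3

|T_{1}^{(1)} − T_{0}^{(0)}| = 0.235479 ≥ 0.03
|T_{2}^{(2)} − T_{1}^{(1)}| = 0.091882 ≥ 0.03
|T_{3}^{(3)} − T_{2}^{(2)}| = 0.003203 < 0.03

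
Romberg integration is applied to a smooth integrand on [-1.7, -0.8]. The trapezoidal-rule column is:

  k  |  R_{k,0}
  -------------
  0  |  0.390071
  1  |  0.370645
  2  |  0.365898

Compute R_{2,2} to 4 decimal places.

Richardson extrapolation on the trapezoidal column (denominator 4−1=3):
R_{1,1} = 0.370645 + (0.370645 − 0.390071)/3 = 0.364170
R_{2,1} = 0.365898 + (0.365898 − 0.370645)/3 = 0.364316
R_{2,2} = (16·0.364316 − 0.364170) / 15 = 0.364326

0.3643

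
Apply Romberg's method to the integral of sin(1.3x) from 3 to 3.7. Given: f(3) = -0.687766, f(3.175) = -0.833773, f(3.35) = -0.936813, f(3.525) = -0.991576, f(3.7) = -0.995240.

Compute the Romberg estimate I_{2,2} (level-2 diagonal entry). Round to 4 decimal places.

I_{0,0} (trapezoid, 1 panel, h=0.7000): -0.589052
I_{1,0} (trapezoid, 2 panels, h=0.3500): -0.622411
I_{2,0} (trapezoid, 4 panels, h=0.1750): -0.630641
I_{1,1} = -0.622411 + (-0.622411 − (-0.589052))/3 = -0.633531
I_{2,1} = -0.630641 + (-0.630641 − (-0.622411))/3 = -0.633384
I_{2,2} = -0.633384 + (-0.633384 − (-0.633531))/15 = -0.633374

-0.6334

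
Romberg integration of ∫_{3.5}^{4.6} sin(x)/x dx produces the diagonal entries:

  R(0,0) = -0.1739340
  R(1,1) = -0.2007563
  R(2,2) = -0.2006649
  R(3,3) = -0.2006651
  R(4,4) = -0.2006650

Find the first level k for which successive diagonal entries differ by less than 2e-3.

k = 2

|R(1,1) − R(0,0)| = 0.0268223 ≥ 2e-3
|R(2,2) − R(1,1)| = 0.0000914 < 2e-3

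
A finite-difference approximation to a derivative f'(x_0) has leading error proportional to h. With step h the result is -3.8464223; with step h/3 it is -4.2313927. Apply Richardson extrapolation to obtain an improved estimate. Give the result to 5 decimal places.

Extrapolated value = (3·A(h/3) − A(h)) / (3 − 1)
= (3·(-4.2313927) − (-3.8464223)) / 2
= -8.8477558 / 2 = -4.4238779

-4.42388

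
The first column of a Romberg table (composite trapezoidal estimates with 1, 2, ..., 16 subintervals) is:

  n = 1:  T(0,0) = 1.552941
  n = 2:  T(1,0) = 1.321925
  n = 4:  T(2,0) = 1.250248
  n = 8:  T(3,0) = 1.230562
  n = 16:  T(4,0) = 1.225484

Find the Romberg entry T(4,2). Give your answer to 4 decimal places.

Richardson extrapolation on the trapezoidal column (denominator 4−1=3):
T(3,1) = 1.230562 + (1.230562 − 1.250248)/3 = 1.224000
T(4,1) = (4·1.225484 − 1.230562) / 3 = 1.223791
T(4,2) = 1.223791 + (1.223791 − 1.224000)/15 = 1.223777

1.2238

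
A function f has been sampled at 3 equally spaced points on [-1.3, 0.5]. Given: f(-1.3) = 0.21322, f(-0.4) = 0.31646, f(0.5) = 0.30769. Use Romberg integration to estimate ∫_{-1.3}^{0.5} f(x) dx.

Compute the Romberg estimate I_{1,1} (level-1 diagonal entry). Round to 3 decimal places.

0.536

I_{0,0} (trapezoid, 1 panel, h=1.8000): 0.46882
I_{1,0} (trapezoid, 2 panels, h=0.9000): 0.51922
I_{1,1} = 0.51922 + (0.51922 − 0.46882)/3 = 0.53602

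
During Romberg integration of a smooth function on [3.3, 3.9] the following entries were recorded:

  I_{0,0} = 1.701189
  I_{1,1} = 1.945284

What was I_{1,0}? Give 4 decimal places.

1.8843

From I_{1,1} = (4·I_{1,0} − I_{0,0})/3, solve for I_{1,0}:
4·I_{1,0} = 3·1.945284 + 1.701189 = 7.537041
I_{1,0} = 1.884260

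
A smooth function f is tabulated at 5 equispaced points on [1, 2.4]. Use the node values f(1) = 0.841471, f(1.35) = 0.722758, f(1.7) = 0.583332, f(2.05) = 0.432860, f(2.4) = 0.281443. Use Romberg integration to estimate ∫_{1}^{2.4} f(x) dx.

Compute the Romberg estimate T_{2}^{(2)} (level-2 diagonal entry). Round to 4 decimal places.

0.8064

T_{0}^{(0)} (trapezoid, 1 panel, h=1.4000): 0.786040
T_{1}^{(0)} (trapezoid, 2 panels, h=0.7000): 0.801352
T_{2}^{(0)} (trapezoid, 4 panels, h=0.3500): 0.805142
T_{1}^{(1)} = 0.801352 + (0.801352 − 0.786040)/3 = 0.806456
T_{2}^{(1)} = 0.805142 + (0.805142 − 0.801352)/3 = 0.806405
T_{2}^{(2)} = 0.806405 + (0.806405 − 0.806456)/15 = 0.806402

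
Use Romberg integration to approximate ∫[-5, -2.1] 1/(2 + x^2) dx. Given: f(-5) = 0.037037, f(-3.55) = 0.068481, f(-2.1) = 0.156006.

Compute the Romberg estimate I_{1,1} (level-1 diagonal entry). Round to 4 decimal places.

0.2257

I_{0,0} (trapezoid, 1 panel, h=2.9000): 0.279912
I_{1,0} (trapezoid, 2 panels, h=1.4500): 0.239254
I_{1,1} = 0.239254 + (0.239254 − 0.279912)/3 = 0.225701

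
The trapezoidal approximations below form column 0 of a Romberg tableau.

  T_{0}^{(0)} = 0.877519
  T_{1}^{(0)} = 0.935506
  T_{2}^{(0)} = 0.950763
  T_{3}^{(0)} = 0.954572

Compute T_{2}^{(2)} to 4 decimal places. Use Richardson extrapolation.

0.9559

Richardson extrapolation on the trapezoidal column (denominator 4−1=3):
T_{1}^{(1)} = 0.935506 + (0.935506 − 0.877519)/3 = 0.954835
T_{2}^{(1)} = (4·0.950763 − 0.935506) / 3 = 0.955849
T_{2}^{(2)} = (16·0.955849 − 0.954835) / 15 = 0.955917
(Column j=1 coincides with Simpson's rule on the same nodes.)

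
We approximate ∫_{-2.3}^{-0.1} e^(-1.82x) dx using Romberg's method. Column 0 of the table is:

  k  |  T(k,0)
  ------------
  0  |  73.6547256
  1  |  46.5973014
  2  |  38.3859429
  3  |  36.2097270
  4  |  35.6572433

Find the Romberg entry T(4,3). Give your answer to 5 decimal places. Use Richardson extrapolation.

Richardson extrapolation on the trapezoidal column (denominator 4−1=3):
T(2,1) = 38.3859429 + (38.3859429 − 46.5973014)/3 = 35.6488234
T(3,1) = (4·36.2097270 − 38.3859429) / 3 = 35.4843217
T(4,1) = 35.6572433 + (35.6572433 − 36.2097270)/3 = 35.4730821
T(3,2) = (16·35.4843217 − 35.6488234) / 15 = 35.4733549
T(4,2) = 35.4730821 + (35.4730821 − 35.4843217)/15 = 35.4723328
T(4,3) = 35.4723328 + (35.4723328 − 35.4733549)/63 = 35.4723166

35.47232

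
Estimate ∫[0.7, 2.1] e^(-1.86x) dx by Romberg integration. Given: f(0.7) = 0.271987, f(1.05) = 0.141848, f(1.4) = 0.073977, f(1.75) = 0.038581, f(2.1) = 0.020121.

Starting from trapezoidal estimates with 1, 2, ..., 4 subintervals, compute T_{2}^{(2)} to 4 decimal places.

0.1354

T_{0}^{(0)} (trapezoid, 1 panel, h=1.4000): 0.204476
T_{1}^{(0)} (trapezoid, 2 panels, h=0.7000): 0.154022
T_{2}^{(0)} (trapezoid, 4 panels, h=0.3500): 0.140161
T_{1}^{(1)} = 0.154022 + (0.154022 − 0.204476)/3 = 0.137204
T_{2}^{(1)} = 0.140161 + (0.140161 − 0.154022)/3 = 0.135541
T_{2}^{(2)} = 0.135541 + (0.135541 − 0.137204)/15 = 0.135430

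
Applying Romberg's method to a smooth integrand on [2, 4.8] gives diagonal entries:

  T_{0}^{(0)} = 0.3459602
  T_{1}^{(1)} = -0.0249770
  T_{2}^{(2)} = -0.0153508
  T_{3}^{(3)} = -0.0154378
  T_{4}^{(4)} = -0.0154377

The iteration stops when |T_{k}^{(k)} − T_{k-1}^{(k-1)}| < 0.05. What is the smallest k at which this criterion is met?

|T_{1}^{(1)} − T_{0}^{(0)}| = 0.3709372 ≥ 0.05
|T_{2}^{(2)} − T_{1}^{(1)}| = 0.0096262 < 0.05

k = 2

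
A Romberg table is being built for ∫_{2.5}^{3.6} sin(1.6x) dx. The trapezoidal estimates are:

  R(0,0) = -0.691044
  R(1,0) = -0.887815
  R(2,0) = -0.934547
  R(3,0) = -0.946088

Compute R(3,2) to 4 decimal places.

R(2,1) = (4·(-0.934547) − (-0.887815)) / 3 = -0.950124
R(3,1) = (4·(-0.946088) − (-0.934547)) / 3 = -0.949935
R(3,2) = (16·(-0.949935) − (-0.950124)) / 15 = -0.949922

-0.9499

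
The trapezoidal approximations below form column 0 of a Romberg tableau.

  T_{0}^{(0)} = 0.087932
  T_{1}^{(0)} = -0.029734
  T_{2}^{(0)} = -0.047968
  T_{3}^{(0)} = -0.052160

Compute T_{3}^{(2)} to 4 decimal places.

-0.0535

T_{2}^{(1)} = -0.047968 + (-0.047968 − (-0.029734))/3 = -0.054046
T_{3}^{(1)} = -0.052160 + (-0.052160 − (-0.047968))/3 = -0.053557
T_{3}^{(2)} = (16·(-0.053557) − (-0.054046)) / 15 = -0.053524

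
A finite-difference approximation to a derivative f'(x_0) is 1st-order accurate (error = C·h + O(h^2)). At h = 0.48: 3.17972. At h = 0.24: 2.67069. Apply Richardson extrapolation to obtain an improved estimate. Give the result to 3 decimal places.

2.162

Extrapolated value = (2·A(h/2) − A(h)) / (2 − 1)
= (2·2.67069 − 3.17972) / 1
= 2.16166 / 1 = 2.16166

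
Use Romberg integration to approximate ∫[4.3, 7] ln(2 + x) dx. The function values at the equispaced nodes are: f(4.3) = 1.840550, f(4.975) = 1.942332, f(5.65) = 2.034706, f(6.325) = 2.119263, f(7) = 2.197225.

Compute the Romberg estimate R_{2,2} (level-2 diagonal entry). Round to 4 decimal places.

5.4796

R_{0,0} (trapezoid, 1 panel, h=2.7000): 5.450996
R_{1,0} (trapezoid, 2 panels, h=1.3500): 5.472351
R_{2,0} (trapezoid, 4 panels, h=0.6750): 5.477752
R_{1,1} = 5.472351 + (5.472351 − 5.450996)/3 = 5.479469
R_{2,1} = 5.477752 + (5.477752 − 5.472351)/3 = 5.479552
R_{2,2} = 5.479552 + (5.479552 − 5.479469)/15 = 5.479558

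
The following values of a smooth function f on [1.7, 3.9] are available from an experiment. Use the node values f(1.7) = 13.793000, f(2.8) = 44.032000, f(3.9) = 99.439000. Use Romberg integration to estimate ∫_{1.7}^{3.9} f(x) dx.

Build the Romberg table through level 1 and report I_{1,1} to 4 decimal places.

I_{0,0} (trapezoid, 1 panel, h=2.2000): 124.555200
I_{1,0} (trapezoid, 2 panels, h=1.1000): 110.712800
I_{1,1} = 110.712800 + (110.712800 − 124.555200)/3 = 106.098667

106.0987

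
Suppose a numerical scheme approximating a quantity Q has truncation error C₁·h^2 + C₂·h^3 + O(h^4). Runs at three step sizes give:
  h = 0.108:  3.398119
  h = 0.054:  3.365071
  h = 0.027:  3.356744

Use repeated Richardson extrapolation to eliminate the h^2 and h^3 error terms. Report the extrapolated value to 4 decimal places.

3.3540

First eliminate the h^2 term (factor 2^2 = 4):
  B₁ = (4·3.365071 − 3.398119)/3 = 3.354055
  B₂ = (4·3.356744 − 3.365071)/3 = 3.353968
Then eliminate the h^3 term (factor 2^3 = 8):
  (8·3.353968 − 3.354055)/7 = 3.353956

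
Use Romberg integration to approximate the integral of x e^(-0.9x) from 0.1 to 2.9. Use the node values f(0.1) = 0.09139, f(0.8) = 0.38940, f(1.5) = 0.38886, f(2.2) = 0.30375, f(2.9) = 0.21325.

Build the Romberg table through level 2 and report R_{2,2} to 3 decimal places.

R_{0,0} (trapezoid, 1 panel, h=2.8000): 0.42650
R_{1,0} (trapezoid, 2 panels, h=1.4000): 0.75765
R_{2,0} (trapezoid, 4 panels, h=0.7000): 0.86403
R_{1,1} = 0.75765 + (0.75765 − 0.42650)/3 = 0.86803
R_{2,1} = 0.86403 + (0.86403 − 0.75765)/3 = 0.89949
R_{2,2} = 0.89949 + (0.89949 − 0.86803)/15 = 0.90159

0.902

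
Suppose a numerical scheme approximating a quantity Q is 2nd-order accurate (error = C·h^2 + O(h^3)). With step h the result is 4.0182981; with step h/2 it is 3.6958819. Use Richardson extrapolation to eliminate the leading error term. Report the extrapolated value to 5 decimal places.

The leading error scales as h^2; refining by a factor of 2 reduces it by 2^2 = 4.
Extrapolated value = (4·A(h/2) − A(h)) / (4 − 1)
= (4·3.6958819 − 4.0182981) / 3
= 10.7652295 / 3 = 3.5884098

3.58841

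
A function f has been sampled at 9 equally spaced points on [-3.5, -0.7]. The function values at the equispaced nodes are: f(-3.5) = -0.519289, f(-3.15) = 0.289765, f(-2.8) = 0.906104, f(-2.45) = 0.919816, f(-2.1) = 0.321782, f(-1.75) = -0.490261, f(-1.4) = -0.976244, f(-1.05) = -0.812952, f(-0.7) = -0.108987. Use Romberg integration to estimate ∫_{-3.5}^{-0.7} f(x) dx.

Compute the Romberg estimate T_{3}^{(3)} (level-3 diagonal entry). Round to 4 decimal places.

T_{0}^{(0)} (trapezoid, 1 panel, h=2.8000): -0.879586
T_{1}^{(0)} (trapezoid, 2 panels, h=1.4000): 0.010702
T_{2}^{(0)} (trapezoid, 4 panels, h=0.7000): -0.043747
T_{3}^{(0)} (trapezoid, 8 panels, h=0.3500): -0.054645
T_{1}^{(1)} = 0.010702 + (0.010702 − (-0.879586))/3 = 0.307465
T_{2}^{(1)} = -0.043747 + (-0.043747 − 0.010702)/3 = -0.061897
T_{3}^{(1)} = -0.054645 + (-0.054645 − (-0.043747))/3 = -0.058278
T_{2}^{(2)} = -0.061897 + (-0.061897 − 0.307465)/15 = -0.086521
T_{3}^{(2)} = -0.058278 + (-0.058278 − (-0.061897))/15 = -0.058037
T_{3}^{(3)} = -0.058037 + (-0.058037 − (-0.086521))/63 = -0.057585

-0.0576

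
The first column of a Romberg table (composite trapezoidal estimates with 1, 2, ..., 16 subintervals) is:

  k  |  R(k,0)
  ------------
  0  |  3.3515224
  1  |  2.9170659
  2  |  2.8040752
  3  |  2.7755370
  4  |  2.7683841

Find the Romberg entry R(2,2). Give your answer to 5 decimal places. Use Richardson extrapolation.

Richardson extrapolation on the trapezoidal column (denominator 4−1=3):
R(1,1) = (4·2.9170659 − 3.3515224) / 3 = 2.7722471
R(2,1) = 2.8040752 + (2.8040752 − 2.9170659)/3 = 2.7664116
R(2,2) = 2.7664116 + (2.7664116 − 2.7722471)/15 = 2.7660226

2.76602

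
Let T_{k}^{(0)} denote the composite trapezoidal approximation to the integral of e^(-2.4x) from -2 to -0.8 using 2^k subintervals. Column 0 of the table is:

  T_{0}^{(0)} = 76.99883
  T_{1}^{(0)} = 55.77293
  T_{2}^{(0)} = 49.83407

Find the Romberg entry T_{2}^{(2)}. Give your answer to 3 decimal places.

47.798

Richardson extrapolation on the trapezoidal column (denominator 4−1=3):
T_{1}^{(1)} = (4·55.77293 − 76.99883) / 3 = 48.69763
T_{2}^{(1)} = (4·49.83407 − 55.77293) / 3 = 47.85445
T_{2}^{(2)} = (16·47.85445 − 48.69763) / 15 = 47.79824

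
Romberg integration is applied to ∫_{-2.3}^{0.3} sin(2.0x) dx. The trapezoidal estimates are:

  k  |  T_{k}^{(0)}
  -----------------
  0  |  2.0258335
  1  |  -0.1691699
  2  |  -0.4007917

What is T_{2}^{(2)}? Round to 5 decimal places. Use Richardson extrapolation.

T_{1}^{(1)} = (4·(-0.1691699) − 2.0258335) / 3 = -0.9008377
T_{2}^{(1)} = (4·(-0.4007917) − (-0.1691699)) / 3 = -0.4779990
T_{2}^{(2)} = (16·(-0.4779990) − (-0.9008377)) / 15 = -0.4498098

-0.44981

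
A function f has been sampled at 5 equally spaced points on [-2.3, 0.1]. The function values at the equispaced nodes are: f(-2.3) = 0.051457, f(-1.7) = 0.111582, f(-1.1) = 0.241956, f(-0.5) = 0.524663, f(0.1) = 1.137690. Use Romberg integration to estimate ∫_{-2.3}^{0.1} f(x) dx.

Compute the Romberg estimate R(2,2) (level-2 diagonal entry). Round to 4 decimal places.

R(0,0) (trapezoid, 1 panel, h=2.4000): 1.426976
R(1,0) (trapezoid, 2 panels, h=1.2000): 1.003835
R(2,0) (trapezoid, 4 panels, h=0.6000): 0.883665
R(1,1) = 1.003835 + (1.003835 − 1.426976)/3 = 0.862788
R(2,1) = 0.883665 + (0.883665 − 1.003835)/3 = 0.843608
R(2,2) = 0.843608 + (0.843608 − 0.862788)/15 = 0.842329

0.8423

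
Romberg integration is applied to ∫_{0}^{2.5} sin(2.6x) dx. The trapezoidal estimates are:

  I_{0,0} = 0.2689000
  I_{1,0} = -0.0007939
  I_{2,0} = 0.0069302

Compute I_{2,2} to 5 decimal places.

0.01618

I_{1,1} = (4·(-0.0007939) − 0.2689000) / 3 = -0.0906919
I_{2,1} = (4·0.0069302 − (-0.0007939)) / 3 = 0.0095049
I_{2,2} = (16·0.0095049 − (-0.0906919)) / 15 = 0.0161847
(Column j=1 coincides with Simpson's rule on the same nodes.)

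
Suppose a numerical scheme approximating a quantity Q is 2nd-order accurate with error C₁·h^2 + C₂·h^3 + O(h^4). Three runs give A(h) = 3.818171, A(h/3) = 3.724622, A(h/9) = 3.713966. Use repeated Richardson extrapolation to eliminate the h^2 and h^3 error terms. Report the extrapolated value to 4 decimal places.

3.7126

First eliminate the h^2 term (factor 3^2 = 9):
  B₁ = (9·3.724622 − 3.818171)/8 = 3.712928
  B₂ = (9·3.713966 − 3.724622)/8 = 3.712634
Then eliminate the h^3 term (factor 3^3 = 27):
  (27·3.712634 − 3.712928)/26 = 3.712623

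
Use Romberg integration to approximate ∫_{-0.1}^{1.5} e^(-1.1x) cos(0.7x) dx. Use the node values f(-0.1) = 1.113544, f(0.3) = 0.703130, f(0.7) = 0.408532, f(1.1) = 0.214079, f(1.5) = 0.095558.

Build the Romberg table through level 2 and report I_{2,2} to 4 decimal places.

0.7594

I_{0,0} (trapezoid, 1 panel, h=1.6000): 0.967282
I_{1,0} (trapezoid, 2 panels, h=0.8000): 0.810466
I_{2,0} (trapezoid, 4 panels, h=0.4000): 0.772117
I_{1,1} = 0.810466 + (0.810466 − 0.967282)/3 = 0.758194
I_{2,1} = 0.772117 + (0.772117 − 0.810466)/3 = 0.759334
I_{2,2} = 0.759334 + (0.759334 − 0.758194)/15 = 0.759410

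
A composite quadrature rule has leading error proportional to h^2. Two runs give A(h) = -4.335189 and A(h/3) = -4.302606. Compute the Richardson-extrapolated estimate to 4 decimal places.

Extrapolated value = (9·A(h/3) − A(h)) / (9 − 1)
= (9·(-4.302606) − (-4.335189)) / 8
= -34.388265 / 8 = -4.298533

-4.2985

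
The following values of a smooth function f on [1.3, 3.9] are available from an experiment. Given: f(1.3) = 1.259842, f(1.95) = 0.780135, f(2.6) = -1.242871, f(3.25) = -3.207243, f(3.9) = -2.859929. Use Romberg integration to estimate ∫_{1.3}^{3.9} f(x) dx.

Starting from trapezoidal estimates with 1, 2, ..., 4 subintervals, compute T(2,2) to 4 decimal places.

-2.9982

T(0,0) (trapezoid, 1 panel, h=2.6000): -2.080113
T(1,0) (trapezoid, 2 panels, h=1.3000): -2.655789
T(2,0) (trapezoid, 4 panels, h=0.6500): -2.905515
T(1,1) = -2.655789 + (-2.655789 − (-2.080113))/3 = -2.847681
T(2,1) = -2.905515 + (-2.905515 − (-2.655789))/3 = -2.988757
T(2,2) = -2.988757 + (-2.988757 − (-2.847681))/15 = -2.998162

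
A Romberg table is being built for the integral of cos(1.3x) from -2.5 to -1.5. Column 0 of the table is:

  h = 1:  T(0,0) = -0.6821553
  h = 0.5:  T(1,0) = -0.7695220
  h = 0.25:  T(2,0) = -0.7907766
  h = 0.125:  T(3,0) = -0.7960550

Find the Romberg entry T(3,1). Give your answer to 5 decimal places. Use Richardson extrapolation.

Richardson extrapolation on the trapezoidal column (denominator 4−1=3):
T(3,1) = (4·(-0.7960550) − (-0.7907766)) / 3 = -0.7978145

-0.79781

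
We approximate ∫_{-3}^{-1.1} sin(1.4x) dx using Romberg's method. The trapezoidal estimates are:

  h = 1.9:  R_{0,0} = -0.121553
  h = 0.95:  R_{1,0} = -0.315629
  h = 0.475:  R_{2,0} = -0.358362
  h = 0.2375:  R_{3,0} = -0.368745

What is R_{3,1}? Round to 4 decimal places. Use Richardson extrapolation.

Richardson extrapolation on the trapezoidal column (denominator 4−1=3):
R_{3,1} = -0.368745 + (-0.368745 − (-0.358362))/3 = -0.372206

-0.3722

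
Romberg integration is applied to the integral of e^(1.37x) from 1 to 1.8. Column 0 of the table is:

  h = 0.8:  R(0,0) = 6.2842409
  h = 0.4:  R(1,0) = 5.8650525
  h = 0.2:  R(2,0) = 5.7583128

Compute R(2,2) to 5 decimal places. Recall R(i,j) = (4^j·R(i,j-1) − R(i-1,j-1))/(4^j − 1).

R(1,1) = (4·5.8650525 − 6.2842409) / 3 = 5.7253230
R(2,1) = (4·5.7583128 − 5.8650525) / 3 = 5.7227329
R(2,2) = 5.7227329 + (5.7227329 − 5.7253230)/15 = 5.7225602

5.72256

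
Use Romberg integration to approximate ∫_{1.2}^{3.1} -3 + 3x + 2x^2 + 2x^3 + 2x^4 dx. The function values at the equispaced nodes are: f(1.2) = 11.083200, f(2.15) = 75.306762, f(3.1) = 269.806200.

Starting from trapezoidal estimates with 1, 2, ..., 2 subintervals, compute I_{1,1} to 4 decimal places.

I_{0,0} (trapezoid, 1 panel, h=1.9000): 266.844930
I_{1,0} (trapezoid, 2 panels, h=0.9500): 204.963889
I_{1,1} = 204.963889 + (204.963889 − 266.844930)/3 = 184.336875

184.3369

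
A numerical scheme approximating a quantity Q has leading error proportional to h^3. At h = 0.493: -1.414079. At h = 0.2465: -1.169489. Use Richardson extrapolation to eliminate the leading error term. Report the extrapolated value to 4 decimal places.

Extrapolated value = (8·A(h/2) − A(h)) / (8 − 1)
= (8·(-1.169489) − (-1.414079)) / 7
= -7.941833 / 7 = -1.134548

-1.1345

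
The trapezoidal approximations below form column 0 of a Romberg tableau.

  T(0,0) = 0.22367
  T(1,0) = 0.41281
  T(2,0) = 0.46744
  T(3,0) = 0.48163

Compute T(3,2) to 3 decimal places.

0.486

T(2,1) = (4·0.46744 − 0.41281) / 3 = 0.48565
T(3,1) = 0.48163 + (0.48163 − 0.46744)/3 = 0.48636
T(3,2) = (16·0.48636 − 0.48565) / 15 = 0.48641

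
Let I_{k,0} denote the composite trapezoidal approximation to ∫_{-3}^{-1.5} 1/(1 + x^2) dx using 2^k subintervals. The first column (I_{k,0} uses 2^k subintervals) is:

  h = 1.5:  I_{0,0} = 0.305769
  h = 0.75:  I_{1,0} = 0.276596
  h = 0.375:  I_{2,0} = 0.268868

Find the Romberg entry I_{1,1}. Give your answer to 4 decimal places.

Richardson extrapolation on the trapezoidal column (denominator 4−1=3):
I_{1,1} = (4·0.276596 − 0.305769) / 3 = 0.266872

0.2669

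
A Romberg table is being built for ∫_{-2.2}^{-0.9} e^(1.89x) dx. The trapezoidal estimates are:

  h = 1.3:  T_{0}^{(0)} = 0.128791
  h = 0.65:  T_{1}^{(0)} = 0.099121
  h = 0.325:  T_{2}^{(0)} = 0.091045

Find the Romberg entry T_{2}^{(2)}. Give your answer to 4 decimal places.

0.0883

Richardson extrapolation on the trapezoidal column (denominator 4−1=3):
T_{1}^{(1)} = 0.099121 + (0.099121 − 0.128791)/3 = 0.089231
T_{2}^{(1)} = 0.091045 + (0.091045 − 0.099121)/3 = 0.088353
T_{2}^{(2)} = (16·0.088353 − 0.089231) / 15 = 0.088294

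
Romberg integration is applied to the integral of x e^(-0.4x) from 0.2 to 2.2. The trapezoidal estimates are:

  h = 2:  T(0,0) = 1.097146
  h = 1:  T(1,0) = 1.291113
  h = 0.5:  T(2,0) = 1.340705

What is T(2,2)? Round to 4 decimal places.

1.3573

T(1,1) = (4·1.291113 − 1.097146) / 3 = 1.355769
T(2,1) = 1.340705 + (1.340705 − 1.291113)/3 = 1.357236
T(2,2) = 1.357236 + (1.357236 − 1.355769)/15 = 1.357334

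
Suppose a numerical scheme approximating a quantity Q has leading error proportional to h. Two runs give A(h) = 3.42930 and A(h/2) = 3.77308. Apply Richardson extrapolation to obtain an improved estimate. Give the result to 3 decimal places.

The leading error scales as h; refining by a factor of 2 reduces it by 2^1 = 2.
Extrapolated value = (2·A(h/2) − A(h)) / (2 − 1)
= (2·3.77308 − 3.42930) / 1
= 4.11686 / 1 = 4.11686

4.117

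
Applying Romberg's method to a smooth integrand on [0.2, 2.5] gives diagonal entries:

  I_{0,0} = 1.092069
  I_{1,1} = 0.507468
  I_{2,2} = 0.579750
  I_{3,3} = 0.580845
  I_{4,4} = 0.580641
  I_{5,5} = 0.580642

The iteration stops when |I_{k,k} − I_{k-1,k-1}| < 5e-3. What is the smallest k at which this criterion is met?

|I_{1,1} − I_{0,0}| = 0.584601 ≥ 5e-3
|I_{2,2} − I_{1,1}| = 0.072282 ≥ 5e-3
|I_{3,3} − I_{2,2}| = 0.001095 < 5e-3

k = 3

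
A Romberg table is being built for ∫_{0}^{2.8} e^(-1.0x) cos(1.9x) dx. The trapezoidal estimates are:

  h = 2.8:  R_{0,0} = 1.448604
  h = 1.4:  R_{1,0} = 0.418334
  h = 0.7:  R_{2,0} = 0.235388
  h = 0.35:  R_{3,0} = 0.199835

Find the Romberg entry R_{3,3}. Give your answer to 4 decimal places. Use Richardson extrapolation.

0.1890

Richardson extrapolation on the trapezoidal column (denominator 4−1=3):
R_{1,1} = (4·0.418334 − 1.448604) / 3 = 0.074911
R_{2,1} = 0.235388 + (0.235388 − 0.418334)/3 = 0.174406
R_{3,1} = (4·0.199835 − 0.235388) / 3 = 0.187984
R_{2,2} = (16·0.174406 − 0.074911) / 15 = 0.181039
R_{3,2} = 0.187984 + (0.187984 − 0.174406)/15 = 0.188889
R_{3,3} = 0.188889 + (0.188889 − 0.181039)/63 = 0.189014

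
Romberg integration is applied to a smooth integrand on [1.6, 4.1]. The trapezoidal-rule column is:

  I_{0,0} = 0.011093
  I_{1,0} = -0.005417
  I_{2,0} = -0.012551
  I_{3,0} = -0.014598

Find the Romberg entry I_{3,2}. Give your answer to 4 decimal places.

-0.0153

Richardson extrapolation on the trapezoidal column (denominator 4−1=3):
I_{2,1} = -0.012551 + (-0.012551 − (-0.005417))/3 = -0.014929
I_{3,1} = (4·(-0.014598) − (-0.012551)) / 3 = -0.015280
I_{3,2} = -0.015280 + (-0.015280 − (-0.014929))/15 = -0.015303
(Column j=1 coincides with Simpson's rule on the same nodes.)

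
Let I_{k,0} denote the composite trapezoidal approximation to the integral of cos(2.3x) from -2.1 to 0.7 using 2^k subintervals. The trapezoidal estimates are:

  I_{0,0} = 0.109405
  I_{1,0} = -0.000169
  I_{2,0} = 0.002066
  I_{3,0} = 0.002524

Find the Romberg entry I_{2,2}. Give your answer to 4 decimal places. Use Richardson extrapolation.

0.0054

Richardson extrapolation on the trapezoidal column (denominator 4−1=3):
I_{1,1} = -0.000169 + (-0.000169 − 0.109405)/3 = -0.036694
I_{2,1} = 0.002066 + (0.002066 − (-0.000169))/3 = 0.002811
I_{2,2} = 0.002811 + (0.002811 − (-0.036694))/15 = 0.005445
(Column j=1 coincides with Simpson's rule on the same nodes.)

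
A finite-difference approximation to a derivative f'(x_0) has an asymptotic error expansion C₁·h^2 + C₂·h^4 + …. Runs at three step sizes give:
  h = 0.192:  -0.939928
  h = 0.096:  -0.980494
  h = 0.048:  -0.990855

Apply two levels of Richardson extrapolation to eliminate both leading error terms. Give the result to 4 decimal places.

-0.9943

First eliminate the h^2 term (factor 2^2 = 4):
  B₁ = (4·(-0.980494) − (-0.939928))/3 = -0.994016
  B₂ = (4·(-0.990855) − (-0.980494))/3 = -0.994309
Then eliminate the h^4 term (factor 2^4 = 16):
  (16·(-0.994309) − (-0.994016))/15 = -0.994329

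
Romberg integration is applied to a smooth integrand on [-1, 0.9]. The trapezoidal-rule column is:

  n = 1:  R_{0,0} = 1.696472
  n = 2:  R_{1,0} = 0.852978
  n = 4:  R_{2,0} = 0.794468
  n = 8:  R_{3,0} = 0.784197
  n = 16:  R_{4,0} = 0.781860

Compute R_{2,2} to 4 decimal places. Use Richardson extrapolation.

0.7885

R_{1,1} = (4·0.852978 − 1.696472) / 3 = 0.571813
R_{2,1} = (4·0.794468 − 0.852978) / 3 = 0.774965
R_{2,2} = 0.774965 + (0.774965 − 0.571813)/15 = 0.788508
(Column j=1 coincides with Simpson's rule on the same nodes.)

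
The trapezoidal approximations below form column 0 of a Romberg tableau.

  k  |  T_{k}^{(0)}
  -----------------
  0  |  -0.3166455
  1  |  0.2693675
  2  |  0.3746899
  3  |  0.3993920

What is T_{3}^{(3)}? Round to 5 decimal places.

Richardson extrapolation on the trapezoidal column (denominator 4−1=3):
T_{1}^{(1)} = 0.2693675 + (0.2693675 − (-0.3166455))/3 = 0.4647052
T_{2}^{(1)} = 0.3746899 + (0.3746899 − 0.2693675)/3 = 0.4097974
T_{3}^{(1)} = (4·0.3993920 − 0.3746899) / 3 = 0.4076260
T_{2}^{(2)} = 0.4097974 + (0.4097974 − 0.4647052)/15 = 0.4061369
T_{3}^{(2)} = (16·0.4076260 − 0.4097974) / 15 = 0.4074812
T_{3}^{(3)} = (64·0.4074812 − 0.4061369) / 63 = 0.4075025

0.40750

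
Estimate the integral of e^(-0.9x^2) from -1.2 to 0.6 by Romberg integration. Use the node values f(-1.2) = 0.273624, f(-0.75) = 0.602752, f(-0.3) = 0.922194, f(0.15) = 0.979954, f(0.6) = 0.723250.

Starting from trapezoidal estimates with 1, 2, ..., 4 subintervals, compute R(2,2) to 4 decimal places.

1.3738

R(0,0) (trapezoid, 1 panel, h=1.8000): 0.897187
R(1,0) (trapezoid, 2 panels, h=0.9000): 1.278568
R(2,0) (trapezoid, 4 panels, h=0.4500): 1.351502
R(1,1) = 1.278568 + (1.278568 − 0.897187)/3 = 1.405695
R(2,1) = 1.351502 + (1.351502 − 1.278568)/3 = 1.375813
R(2,2) = 1.375813 + (1.375813 − 1.405695)/15 = 1.373821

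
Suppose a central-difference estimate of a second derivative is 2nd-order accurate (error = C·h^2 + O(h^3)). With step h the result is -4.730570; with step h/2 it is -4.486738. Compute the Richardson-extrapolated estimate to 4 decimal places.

The leading error scales as h^2; refining by a factor of 2 reduces it by 2^2 = 4.
Extrapolated value = (4·A(h/2) − A(h)) / (4 − 1)
= (4·(-4.486738) − (-4.730570)) / 3
= -13.216382 / 3 = -4.405461

-4.4055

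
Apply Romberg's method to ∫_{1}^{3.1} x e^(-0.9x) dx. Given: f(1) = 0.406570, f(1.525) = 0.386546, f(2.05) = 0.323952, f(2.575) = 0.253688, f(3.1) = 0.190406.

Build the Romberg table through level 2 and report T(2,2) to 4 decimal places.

0.6663

T(0,0) (trapezoid, 1 panel, h=2.1000): 0.626825
T(1,0) (trapezoid, 2 panels, h=1.0500): 0.653562
T(2,0) (trapezoid, 4 panels, h=0.5250): 0.662904
T(1,1) = 0.653562 + (0.653562 − 0.626825)/3 = 0.662474
T(2,1) = 0.662904 + (0.662904 − 0.653562)/3 = 0.666018
T(2,2) = 0.666018 + (0.666018 − 0.662474)/15 = 0.666254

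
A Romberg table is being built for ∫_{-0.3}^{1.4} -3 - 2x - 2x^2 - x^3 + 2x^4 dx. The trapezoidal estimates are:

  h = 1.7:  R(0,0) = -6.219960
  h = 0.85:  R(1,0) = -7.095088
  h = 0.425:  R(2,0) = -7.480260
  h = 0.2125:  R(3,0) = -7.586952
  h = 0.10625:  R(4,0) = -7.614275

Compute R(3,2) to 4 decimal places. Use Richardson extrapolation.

R(2,1) = (4·(-7.480260) − (-7.095088)) / 3 = -7.608651
R(3,1) = -7.586952 + (-7.586952 − (-7.480260))/3 = -7.622516
R(3,2) = (16·(-7.622516) − (-7.608651)) / 15 = -7.623440
(Column j=1 coincides with Simpson's rule on the same nodes.)

-7.6234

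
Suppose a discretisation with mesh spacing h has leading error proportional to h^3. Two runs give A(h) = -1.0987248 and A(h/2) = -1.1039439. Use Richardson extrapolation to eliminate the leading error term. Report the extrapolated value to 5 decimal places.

-1.10469

The leading error scales as h^3; refining by a factor of 2 reduces it by 2^3 = 8.
Extrapolated value = (8·A(h/2) − A(h)) / (8 − 1)
= (8·(-1.1039439) − (-1.0987248)) / 7
= -7.7328264 / 7 = -1.1046895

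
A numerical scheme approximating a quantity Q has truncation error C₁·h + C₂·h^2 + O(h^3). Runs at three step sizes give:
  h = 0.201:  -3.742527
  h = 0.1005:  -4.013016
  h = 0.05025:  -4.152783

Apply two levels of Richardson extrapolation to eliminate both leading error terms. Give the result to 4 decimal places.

First eliminate the h term (factor 2^1 = 2):
  B₁ = (2·(-4.013016) − (-3.742527))/1 = -4.283505
  B₂ = (2·(-4.152783) − (-4.013016))/1 = -4.292550
Then eliminate the h^2 term (factor 2^2 = 4):
  (4·(-4.292550) − (-4.283505))/3 = -4.295565

-4.2956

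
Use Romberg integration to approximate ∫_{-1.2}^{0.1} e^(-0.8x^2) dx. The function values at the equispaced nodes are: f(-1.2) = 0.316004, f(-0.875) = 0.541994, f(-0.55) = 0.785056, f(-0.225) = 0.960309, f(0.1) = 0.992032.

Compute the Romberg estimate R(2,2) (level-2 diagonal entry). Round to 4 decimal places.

0.9627

R(0,0) (trapezoid, 1 panel, h=1.3000): 0.850223
R(1,0) (trapezoid, 2 panels, h=0.6500): 0.935398
R(2,0) (trapezoid, 4 panels, h=0.3250): 0.955948
R(1,1) = 0.935398 + (0.935398 − 0.850223)/3 = 0.963790
R(2,1) = 0.955948 + (0.955948 − 0.935398)/3 = 0.962798
R(2,2) = 0.962798 + (0.962798 − 0.963790)/15 = 0.962732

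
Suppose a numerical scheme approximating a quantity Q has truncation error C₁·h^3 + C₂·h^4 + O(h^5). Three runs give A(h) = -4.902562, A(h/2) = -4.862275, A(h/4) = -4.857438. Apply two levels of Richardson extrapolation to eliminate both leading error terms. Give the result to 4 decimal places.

First eliminate the h^3 term (factor 2^3 = 8):
  B₁ = (8·(-4.862275) − (-4.902562))/7 = -4.856520
  B₂ = (8·(-4.857438) − (-4.862275))/7 = -4.856747
Then eliminate the h^4 term (factor 2^4 = 16):
  (16·(-4.856747) − (-4.856520))/15 = -4.856762

-4.8568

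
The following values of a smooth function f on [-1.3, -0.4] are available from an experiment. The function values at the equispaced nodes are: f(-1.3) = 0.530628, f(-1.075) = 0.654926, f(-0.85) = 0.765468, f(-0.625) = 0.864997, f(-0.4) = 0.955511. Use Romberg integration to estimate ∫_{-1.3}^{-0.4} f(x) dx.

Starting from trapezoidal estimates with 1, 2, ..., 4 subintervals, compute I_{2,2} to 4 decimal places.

I_{0,0} (trapezoid, 1 panel, h=0.9000): 0.668763
I_{1,0} (trapezoid, 2 panels, h=0.4500): 0.678842
I_{2,0} (trapezoid, 4 panels, h=0.2250): 0.681404
I_{1,1} = 0.678842 + (0.678842 − 0.668763)/3 = 0.682202
I_{2,1} = 0.681404 + (0.681404 − 0.678842)/3 = 0.682258
I_{2,2} = 0.682258 + (0.682258 − 0.682202)/15 = 0.682262

0.6823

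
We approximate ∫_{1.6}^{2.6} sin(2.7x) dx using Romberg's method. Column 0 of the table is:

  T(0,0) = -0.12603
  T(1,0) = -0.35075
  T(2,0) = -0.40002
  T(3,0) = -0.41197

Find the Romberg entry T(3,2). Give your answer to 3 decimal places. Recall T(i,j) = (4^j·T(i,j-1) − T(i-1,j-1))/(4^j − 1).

-0.416

T(2,1) = -0.40002 + (-0.40002 − (-0.35075))/3 = -0.41644
T(3,1) = -0.41197 + (-0.41197 − (-0.40002))/3 = -0.41595
T(3,2) = (16·(-0.41595) − (-0.41644)) / 15 = -0.41592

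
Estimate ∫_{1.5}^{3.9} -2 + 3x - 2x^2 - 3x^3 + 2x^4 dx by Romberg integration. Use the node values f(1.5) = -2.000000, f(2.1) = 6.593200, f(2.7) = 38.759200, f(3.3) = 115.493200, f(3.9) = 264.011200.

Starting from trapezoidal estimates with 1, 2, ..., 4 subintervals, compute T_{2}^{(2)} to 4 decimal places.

T_{0}^{(0)} (trapezoid, 1 panel, h=2.4000): 314.413440
T_{1}^{(0)} (trapezoid, 2 panels, h=1.2000): 203.717760
T_{2}^{(0)} (trapezoid, 4 panels, h=0.6000): 175.110720
T_{1}^{(1)} = 203.717760 + (203.717760 − 314.413440)/3 = 166.819200
T_{2}^{(1)} = 175.110720 + (175.110720 − 203.717760)/3 = 165.575040
T_{2}^{(2)} = 165.575040 + (165.575040 − 166.819200)/15 = 165.492096

165.4921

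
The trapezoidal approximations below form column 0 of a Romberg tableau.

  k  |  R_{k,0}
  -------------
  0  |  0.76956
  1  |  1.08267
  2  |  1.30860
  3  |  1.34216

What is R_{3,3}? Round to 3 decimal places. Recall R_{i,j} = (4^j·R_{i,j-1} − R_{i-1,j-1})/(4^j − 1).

1.351

Richardson extrapolation on the trapezoidal column (denominator 4−1=3):
R_{1,1} = (4·1.08267 − 0.76956) / 3 = 1.18704
R_{2,1} = 1.30860 + (1.30860 − 1.08267)/3 = 1.38391
R_{3,1} = 1.34216 + (1.34216 − 1.30860)/3 = 1.35335
R_{2,2} = 1.38391 + (1.38391 − 1.18704)/15 = 1.39703
R_{3,2} = (16·1.35335 − 1.38391) / 15 = 1.35131
R_{3,3} = (64·1.35131 − 1.39703) / 63 = 1.35058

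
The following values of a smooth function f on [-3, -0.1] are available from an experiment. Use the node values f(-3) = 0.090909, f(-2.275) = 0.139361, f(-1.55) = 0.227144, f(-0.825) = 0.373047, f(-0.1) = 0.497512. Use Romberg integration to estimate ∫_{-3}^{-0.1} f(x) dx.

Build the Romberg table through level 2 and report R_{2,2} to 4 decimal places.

0.7489

R_{0,0} (trapezoid, 1 panel, h=2.9000): 0.853210
R_{1,0} (trapezoid, 2 panels, h=1.4500): 0.755964
R_{2,0} (trapezoid, 4 panels, h=0.7250): 0.749478
R_{1,1} = 0.755964 + (0.755964 − 0.853210)/3 = 0.723549
R_{2,1} = 0.749478 + (0.749478 − 0.755964)/3 = 0.747316
R_{2,2} = 0.747316 + (0.747316 − 0.723549)/15 = 0.748900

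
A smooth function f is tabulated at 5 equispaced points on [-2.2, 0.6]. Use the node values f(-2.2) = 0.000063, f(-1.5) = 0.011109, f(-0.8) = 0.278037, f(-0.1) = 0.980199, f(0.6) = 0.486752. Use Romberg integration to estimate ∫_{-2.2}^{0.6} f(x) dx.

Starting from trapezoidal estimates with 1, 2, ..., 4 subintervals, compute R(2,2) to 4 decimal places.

1.1967

R(0,0) (trapezoid, 1 panel, h=2.8000): 0.681541
R(1,0) (trapezoid, 2 panels, h=1.4000): 0.730022
R(2,0) (trapezoid, 4 panels, h=0.7000): 1.058927
R(1,1) = 0.730022 + (0.730022 − 0.681541)/3 = 0.746182
R(2,1) = 1.058927 + (1.058927 − 0.730022)/3 = 1.168562
R(2,2) = 1.168562 + (1.168562 − 0.746182)/15 = 1.196721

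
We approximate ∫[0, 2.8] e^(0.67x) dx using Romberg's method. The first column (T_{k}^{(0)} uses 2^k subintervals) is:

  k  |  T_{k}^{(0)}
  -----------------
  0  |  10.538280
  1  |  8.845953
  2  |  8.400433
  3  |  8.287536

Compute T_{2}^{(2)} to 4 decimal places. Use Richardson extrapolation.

8.2499

T_{1}^{(1)} = (4·8.845953 − 10.538280) / 3 = 8.281844
T_{2}^{(1)} = 8.400433 + (8.400433 − 8.845953)/3 = 8.251926
T_{2}^{(2)} = (16·8.251926 − 8.281844) / 15 = 8.249931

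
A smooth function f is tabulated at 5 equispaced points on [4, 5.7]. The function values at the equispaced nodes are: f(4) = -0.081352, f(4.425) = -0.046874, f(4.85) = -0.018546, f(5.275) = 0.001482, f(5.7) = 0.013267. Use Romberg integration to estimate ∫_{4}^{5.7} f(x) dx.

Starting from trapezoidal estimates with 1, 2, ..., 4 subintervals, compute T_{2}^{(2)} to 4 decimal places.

-0.0406

T_{0}^{(0)} (trapezoid, 1 panel, h=1.7000): -0.057872
T_{1}^{(0)} (trapezoid, 2 panels, h=0.8500): -0.044700
T_{2}^{(0)} (trapezoid, 4 panels, h=0.4250): -0.041642
T_{1}^{(1)} = -0.044700 + (-0.044700 − (-0.057872))/3 = -0.040309
T_{2}^{(1)} = -0.041642 + (-0.041642 − (-0.044700))/3 = -0.040623
T_{2}^{(2)} = -0.040623 + (-0.040623 − (-0.040309))/15 = -0.040644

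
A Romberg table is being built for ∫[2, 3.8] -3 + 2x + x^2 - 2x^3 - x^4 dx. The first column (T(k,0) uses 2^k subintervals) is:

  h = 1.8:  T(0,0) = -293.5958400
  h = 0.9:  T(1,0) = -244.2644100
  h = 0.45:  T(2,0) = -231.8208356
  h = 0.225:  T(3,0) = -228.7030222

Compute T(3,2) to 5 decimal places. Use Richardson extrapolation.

-227.66314

Richardson extrapolation on the trapezoidal column (denominator 4−1=3):
T(2,1) = -231.8208356 + (-231.8208356 − (-244.2644100))/3 = -227.6729775
T(3,1) = -228.7030222 + (-228.7030222 − (-231.8208356))/3 = -227.6637511
T(3,2) = (16·(-227.6637511) − (-227.6729775)) / 15 = -227.6631360
(Column j=1 coincides with Simpson's rule on the same nodes.)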